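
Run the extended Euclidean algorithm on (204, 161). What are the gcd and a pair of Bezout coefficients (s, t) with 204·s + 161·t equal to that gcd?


Euclidean algorithm on (204, 161) — divide until remainder is 0:
  204 = 1 · 161 + 43
  161 = 3 · 43 + 32
  43 = 1 · 32 + 11
  32 = 2 · 11 + 10
  11 = 1 · 10 + 1
  10 = 10 · 1 + 0
gcd(204, 161) = 1.
Track Bezout coefficients alongside the remainders: start with r₀ = 204 = a·1 + b·0 (s = 1, t = 0) and r₁ = 161 = a·0 + b·1 (s = 0, t = 1); each new remainder r_{k+1} = r_{k-1} − q_k·r_k inherits s_{k+1} = s_{k-1} − q_k·s_k, t_{k+1} = t_{k-1} − q_k·t_k, so r_k = a·s_k + b·t_k at every step:
  q = 1: r = 43, s = 1 − 1·0 = 1, t = 0 − 1·1 = -1  (check: 204·1 + 161·(-1) = 43)
  q = 3: r = 32, s = 0 − 3·1 = -3, t = 1 − 3·(-1) = 4  (check: 204·(-3) + 161·4 = 32)
  q = 1: r = 11, s = 1 − 1·(-3) = 4, t = -1 − 1·4 = -5  (check: 204·4 + 161·(-5) = 11)
  q = 2: r = 10, s = -3 − 2·4 = -11, t = 4 − 2·(-5) = 14  (check: 204·(-11) + 161·14 = 10)
  q = 1: r = 1, s = 4 − 1·(-11) = 15, t = -5 − 1·14 = -19  (check: 204·15 + 161·(-19) = 1)
The row with r = 1 (the gcd) gives the Bezout coefficients s = 15, t = -19.
Result: 204 · (15) + 161 · (-19) = 1.

gcd(204, 161) = 1; s = 15, t = -19 (check: 204·15 + 161·(-19) = 1).


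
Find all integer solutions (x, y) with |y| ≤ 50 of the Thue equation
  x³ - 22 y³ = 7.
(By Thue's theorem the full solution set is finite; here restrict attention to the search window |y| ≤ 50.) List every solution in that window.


The equation is x³ - 22y³ = 7. For fixed y, x³ = 22·y³ + 7, so a solution requires the RHS to be a perfect cube.
Strategy: iterate y from -50 to 50, compute RHS = 22·y³ + 7, and check whether it is a (positive or negative) perfect cube.
Check small values of y:
  y = 0: RHS = 7 is not a perfect cube.
  y = 1: RHS = 29 is not a perfect cube.
  y = -1: RHS = -15 is not a perfect cube.
  y = 2: RHS = 183 is not a perfect cube.
  y = -2: RHS = -169 is not a perfect cube.
  y = 3: RHS = 601 is not a perfect cube.
  y = -3: RHS = -587 is not a perfect cube.
Continuing the search up to |y| = 50 finds no solutions either.
No (x, y) in the scanned range satisfies the equation.

No integer solutions with |y| ≤ 50.


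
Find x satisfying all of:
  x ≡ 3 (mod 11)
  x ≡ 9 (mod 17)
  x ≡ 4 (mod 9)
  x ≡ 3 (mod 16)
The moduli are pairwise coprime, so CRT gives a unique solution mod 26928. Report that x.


Product of moduli M = 11 · 17 · 9 · 16 = 26928.
Merge one congruence at a time:
  Start: x ≡ 3 (mod 11).
  Combine with x ≡ 9 (mod 17); new modulus lcm = 187.
    Write x = 3 + 11·t and substitute into x ≡ 9 (mod 17): 11·t ≡ 9 − 3 = 6 (mod 17).
    The inverse of 11 mod 17 is 14 (since 11·14 = 154 = 9·17 + 1), so t ≡ 14·6 = 84 ≡ 16 (mod 17).
    Then x = 3 + 11·16 = 179, valid modulo lcm(11, 17) = 187: x ≡ 179 (mod 187).
  Combine with x ≡ 4 (mod 9); new modulus lcm = 1683.
    Write x = 179 + 187·t and substitute into x ≡ 4 (mod 9): 187·t ≡ 4 − 179 = -175 (mod 9).
    Reduce coefficients mod 9: 7·t ≡ 5 (mod 9).
    The inverse of 7 mod 9 is 4 (since 7·4 = 28 = 3·9 + 1), so t ≡ 4·5 = 20 ≡ 2 (mod 9).
    Then x = 179 + 187·2 = 553, valid modulo lcm(187, 9) = 1683: x ≡ 553 (mod 1683).
  Combine with x ≡ 3 (mod 16); new modulus lcm = 26928.
    Write x = 553 + 1683·t and substitute into x ≡ 3 (mod 16): 1683·t ≡ 3 − 553 = -550 (mod 16).
    Reduce coefficients mod 16: 3·t ≡ 10 (mod 16).
    The inverse of 3 mod 16 is 11 (since 3·11 = 33 = 2·16 + 1), so t ≡ 11·10 = 110 ≡ 14 (mod 16).
    Then x = 553 + 1683·14 = 24115, valid modulo lcm(1683, 16) = 26928: x ≡ 24115 (mod 26928).
Verify against each original: 24115 mod 11 = 3, 24115 mod 17 = 9, 24115 mod 9 = 4, 24115 mod 16 = 3.

x ≡ 24115 (mod 26928).


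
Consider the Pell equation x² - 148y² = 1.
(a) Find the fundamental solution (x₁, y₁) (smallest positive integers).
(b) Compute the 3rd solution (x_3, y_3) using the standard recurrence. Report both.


Step 1: Find the fundamental solution (x₁, y₁) of x² - 148y² = 1.
  Expand √148 as a continued fraction. a₀ = ⌊√148⌋ = 12; iterate m_{k+1} = d_k·a_k − m_k, d_{k+1} = (148 − m_{k+1}²)/d_k, a_{k+1} = ⌊(a₀ + m_{k+1})/d_{k+1}⌋ (starting m₀ = 0, d₀ = 1), with convergents p_k = a_k·p_{k-1} + p_{k-2}, q_k = a_k·q_{k-1} + q_{k-2} (p₋₁ = 1, q₋₁ = 0):
  k = 0: a₀ = 12; p₀/q₀ = 12/1; p₀² − 148·q₀² = 144 − 148 = -4.
  k = 1: m = 12, d = 4, a = ⌊(12 + 12)/4⌋ = 6; p/q = (6·12 + 1)/(6·1 + 0) = 73/6; p² − 148·q² = 5329 − 5328 = 1.
  The first convergent with p² − 148·q² = 1 gives the fundamental solution (x₁, y₁) = (73, 6).
Step 2: Apply the recurrence (x_{n+1}, y_{n+1}) = (x₁x_n + 148y₁y_n, x₁y_n + y₁x_n) repeatedly.
  From (x_1, y_1) = (73, 6): x_2 = 73·73 + 148·6·6 = 10657; y_2 = 73·6 + 6·73 = 876.
  From (x_2, y_2) = (10657, 876): x_3 = 73·10657 + 148·6·876 = 1555849; y_3 = 73·876 + 6·10657 = 127890.
Step 3: Verify x_3² - 148·y_3² = 2420666110801 - 2420666110800 = 1 (should be 1). ✓

(x_1, y_1) = (73, 6); (x_3, y_3) = (1555849, 127890).


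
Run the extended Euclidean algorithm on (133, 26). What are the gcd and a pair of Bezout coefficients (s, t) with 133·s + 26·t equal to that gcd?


Euclidean algorithm on (133, 26) — divide until remainder is 0:
  133 = 5 · 26 + 3
  26 = 8 · 3 + 2
  3 = 1 · 2 + 1
  2 = 2 · 1 + 0
gcd(133, 26) = 1.
Track Bezout coefficients alongside the remainders: start with r₀ = 133 = a·1 + b·0 (s = 1, t = 0) and r₁ = 26 = a·0 + b·1 (s = 0, t = 1); each new remainder r_{k+1} = r_{k-1} − q_k·r_k inherits s_{k+1} = s_{k-1} − q_k·s_k, t_{k+1} = t_{k-1} − q_k·t_k, so r_k = a·s_k + b·t_k at every step:
  q = 5: r = 3, s = 1 − 5·0 = 1, t = 0 − 5·1 = -5  (check: 133·1 + 26·(-5) = 3)
  q = 8: r = 2, s = 0 − 8·1 = -8, t = 1 − 8·(-5) = 41  (check: 133·(-8) + 26·41 = 2)
  q = 1: r = 1, s = 1 − 1·(-8) = 9, t = -5 − 1·41 = -46  (check: 133·9 + 26·(-46) = 1)
The row with r = 1 (the gcd) gives the Bezout coefficients s = 9, t = -46.
Result: 133 · (9) + 26 · (-46) = 1.

gcd(133, 26) = 1; s = 9, t = -46 (check: 133·9 + 26·(-46) = 1).


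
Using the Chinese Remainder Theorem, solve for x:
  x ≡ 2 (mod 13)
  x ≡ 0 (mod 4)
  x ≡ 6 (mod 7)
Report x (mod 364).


Moduli 13, 4, 7 are pairwise coprime; by CRT there is a unique solution modulo M = 13 · 4 · 7 = 364.
Solve pairwise, accumulating the modulus:
  Start with x ≡ 2 (mod 13).
  Combine with x ≡ 0 (mod 4): since gcd(13, 4) = 1, we get a unique residue mod 52.
    Write x = 2 + 13·t and substitute into x ≡ 0 (mod 4): 13·t ≡ 0 − 2 = -2 (mod 4).
    Reduce coefficients mod 4: 1·t ≡ 2 (mod 4).
    So t ≡ 2 (mod 4).
    Then x = 2 + 13·2 = 28, valid modulo lcm(13, 4) = 52: x ≡ 28 (mod 52).
  Combine with x ≡ 6 (mod 7): since gcd(52, 7) = 1, we get a unique residue mod 364.
    Write x = 28 + 52·t and substitute into x ≡ 6 (mod 7): 52·t ≡ 6 − 28 = -22 (mod 7).
    Reduce coefficients mod 7: 3·t ≡ 6 (mod 7).
    The inverse of 3 mod 7 is 5 (since 3·5 = 15 = 2·7 + 1), so t ≡ 5·6 = 30 ≡ 2 (mod 7).
    Then x = 28 + 52·2 = 132, valid modulo lcm(52, 7) = 364: x ≡ 132 (mod 364).
Verify: 132 mod 13 = 2 ✓, 132 mod 4 = 0 ✓, 132 mod 7 = 6 ✓.

x ≡ 132 (mod 364).


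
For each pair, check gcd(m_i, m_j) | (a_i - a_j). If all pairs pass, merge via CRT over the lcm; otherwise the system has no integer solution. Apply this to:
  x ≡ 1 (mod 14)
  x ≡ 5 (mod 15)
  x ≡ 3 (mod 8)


Moduli 14, 15, 8 are not pairwise coprime, so CRT works modulo lcm(m_i) when all pairwise compatibility conditions hold.
Pairwise compatibility: gcd(m_i, m_j) must divide a_i - a_j for every pair.
Merge one congruence at a time:
  Start: x ≡ 1 (mod 14).
  Combine with x ≡ 5 (mod 15): gcd(14, 15) = 1; 5 - 1 = 4, which IS divisible by 1, so compatible.
    Write x = 1 + 14·t and substitute into x ≡ 5 (mod 15): 14·t ≡ 5 − 1 = 4 (mod 15).
    The inverse of 14 mod 15 is 14 (since 14·14 = 196 = 13·15 + 1), so t ≡ 14·4 = 56 ≡ 11 (mod 15).
    Then x = 1 + 14·11 = 155, valid modulo lcm(14, 15) = 210: x ≡ 155 (mod 210).
  Combine with x ≡ 3 (mod 8): gcd(210, 8) = 2; 3 - 155 = -152, which IS divisible by 2, so compatible.
    Write x = 155 + 210·t and substitute into x ≡ 3 (mod 8): 210·t ≡ 3 − 155 = -152 (mod 8).
    Divide the congruence (and modulus) by g = 2: 105·t ≡ -76 (mod 4).
    Reduce coefficients mod 4: 1·t ≡ 0 (mod 4).
    So t ≡ 0 (mod 4).
    Then x = 155 + 210·0 = 155, valid modulo lcm(210, 8) = 840: x ≡ 155 (mod 840).
Verify: 155 mod 14 = 1, 155 mod 15 = 5, 155 mod 8 = 3.

x ≡ 155 (mod 840).


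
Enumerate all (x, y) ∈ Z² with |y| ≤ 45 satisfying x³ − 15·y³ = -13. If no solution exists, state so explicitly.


The equation is x³ - 15y³ = -13. For fixed y, x³ = 15·y³ − 13, so a solution requires the RHS to be a perfect cube.
Strategy: iterate y from -45 to 45, compute RHS = 15·y³ − 13, and check whether it is a (positive or negative) perfect cube.
Check small values of y:
  y = 0: RHS = -13 is not a perfect cube.
  y = 1: RHS = 2 is not a perfect cube.
  y = -1: RHS = -28 is not a perfect cube.
  y = 2: RHS = 107 is not a perfect cube.
  y = -2: RHS = -133 is not a perfect cube.
  y = 3: RHS = 392 is not a perfect cube.
  y = -3: RHS = -418 is not a perfect cube.
Continuing the search up to |y| = 45 finds no solutions either.
No (x, y) in the scanned range satisfies the equation.

No integer solutions with |y| ≤ 45.


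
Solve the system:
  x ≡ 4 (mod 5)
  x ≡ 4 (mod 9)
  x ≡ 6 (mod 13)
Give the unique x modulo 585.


Moduli 5, 9, 13 are pairwise coprime; by CRT there is a unique solution modulo M = 5 · 9 · 13 = 585.
Solve pairwise, accumulating the modulus:
  Start with x ≡ 4 (mod 5).
  Combine with x ≡ 4 (mod 9): since gcd(5, 9) = 1, we get a unique residue mod 45.
    Write x = 4 + 5·t and substitute into x ≡ 4 (mod 9): 5·t ≡ 4 − 4 = 0 (mod 9).
    The inverse of 5 mod 9 is 2 (since 5·2 = 10 = 1·9 + 1), so t ≡ 2·0 = 0 ≡ 0 (mod 9).
    Then x = 4 + 5·0 = 4, valid modulo lcm(5, 9) = 45: x ≡ 4 (mod 45).
  Combine with x ≡ 6 (mod 13): since gcd(45, 13) = 1, we get a unique residue mod 585.
    Write x = 4 + 45·t and substitute into x ≡ 6 (mod 13): 45·t ≡ 6 − 4 = 2 (mod 13).
    Reduce coefficients mod 13: 6·t ≡ 2 (mod 13).
    The inverse of 6 mod 13 is 11 (since 6·11 = 66 = 5·13 + 1), so t ≡ 11·2 = 22 ≡ 9 (mod 13).
    Then x = 4 + 45·9 = 409, valid modulo lcm(45, 13) = 585: x ≡ 409 (mod 585).
Verify: 409 mod 5 = 4 ✓, 409 mod 9 = 4 ✓, 409 mod 13 = 6 ✓.

x ≡ 409 (mod 585).


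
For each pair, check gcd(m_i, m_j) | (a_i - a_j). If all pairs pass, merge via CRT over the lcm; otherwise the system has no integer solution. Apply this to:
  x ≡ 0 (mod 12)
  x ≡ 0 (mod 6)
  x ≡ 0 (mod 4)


Moduli 12, 6, 4 are not pairwise coprime, so CRT works modulo lcm(m_i) when all pairwise compatibility conditions hold.
Pairwise compatibility: gcd(m_i, m_j) must divide a_i - a_j for every pair.
Merge one congruence at a time:
  Start: x ≡ 0 (mod 12).
  Combine with x ≡ 0 (mod 6): gcd(12, 6) = 6; 0 - 0 = 0, which IS divisible by 6, so compatible.
    Write x = 0 + 12·t and substitute into x ≡ 0 (mod 6): 12·t ≡ 0 − 0 = 0 (mod 6).
    Divide the congruence (and modulus) by g = 6: 2·t ≡ 0 (mod 1).
    Modulo 1 every t works; take t = 0.
    Then x = 0 + 12·0 = 0, valid modulo lcm(12, 6) = 12: x ≡ 0 (mod 12).
  Combine with x ≡ 0 (mod 4): gcd(12, 4) = 4; 0 - 0 = 0, which IS divisible by 4, so compatible.
    Write x = 0 + 12·t and substitute into x ≡ 0 (mod 4): 12·t ≡ 0 − 0 = 0 (mod 4).
    Divide the congruence (and modulus) by g = 4: 3·t ≡ 0 (mod 1).
    Modulo 1 every t works; take t = 0.
    Then x = 0 + 12·0 = 0, valid modulo lcm(12, 4) = 12: x ≡ 0 (mod 12).
Verify: 0 mod 12 = 0, 0 mod 6 = 0, 0 mod 4 = 0.

x ≡ 0 (mod 12).


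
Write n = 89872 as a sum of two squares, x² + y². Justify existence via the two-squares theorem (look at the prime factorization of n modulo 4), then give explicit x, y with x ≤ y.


Step 1: Factor n = 89872 = 2^4 · 41 · 137.
Step 2: Check the mod-4 condition on each prime factor: 2 = 2 (special); 41 ≡ 1 (mod 4), exponent 1; 137 ≡ 1 (mod 4), exponent 1.
All primes ≡ 3 (mod 4) appear to even exponent (or don't appear), so by the two-squares theorem n IS expressible as a sum of two squares.
Step 3: Build a representation. Group n = k² · m with k = 4 and m = 41 · 137 = 5617 (a product of primes ≡ 1 (mod 4)); a representation of m scales to one of n via (k·x)² + (k·y)² = k²(x² + y²). Each prime p ≡ 1 (mod 4) is itself a sum of two squares; find a² by testing p − a² for a perfect square:
  41: 41 − 1² = 40, 41 − 2² = 37, 41 − 3² = 32, 41 − 4² = 25 = 5² ⇒ 41 = 4² + 5².
  137: 137 − 1² = 136, 137 − 2² = 133, 137 − 3² = 128, 137 − 4² = 121 = 11² ⇒ 137 = 4² + 11².
  Combine using the Brahmagupta–Fibonacci identity (a² + b²)(c² + d²) = (ac − bd)² + (ad + bc)² = (ac + bd)² + (ad − bc)²:
  41 · 137 = 5617: from (4² + 5²)(4² + 11²), take (4·4 − 5·11, 4·11 + 5·4) = (16 − 55, 44 + 20) = (-39, 64); dropping signs (only squares matter) gives (39, 64); check 39² + 64² = 1521 + 4096 = 5617 ✓.
  Scale by k = 4: (4·39, 4·64) = (156, 256).
Step 4: Order so x ≤ y and verify: 156² + 256² = 24336 + 65536 = 89872 = n. ✓

n = 89872 = 156² + 256² (one valid representation with x ≤ y).


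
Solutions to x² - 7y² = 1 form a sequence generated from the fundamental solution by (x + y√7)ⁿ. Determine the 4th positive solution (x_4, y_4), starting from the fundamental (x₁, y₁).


Step 1: Find the fundamental solution (x₁, y₁) of x² - 7y² = 1.
  Expand √7 as a continued fraction. a₀ = ⌊√7⌋ = 2; iterate m_{k+1} = d_k·a_k − m_k, d_{k+1} = (7 − m_{k+1}²)/d_k, a_{k+1} = ⌊(a₀ + m_{k+1})/d_{k+1}⌋ (starting m₀ = 0, d₀ = 1), with convergents p_k = a_k·p_{k-1} + p_{k-2}, q_k = a_k·q_{k-1} + q_{k-2} (p₋₁ = 1, q₋₁ = 0):
  k = 0: a₀ = 2; p₀/q₀ = 2/1; p₀² − 7·q₀² = 4 − 7 = -3.
  k = 1: m = 2, d = 3, a = ⌊(2 + 2)/3⌋ = 1; p/q = (1·2 + 1)/(1·1 + 0) = 3/1; p² − 7·q² = 9 − 7 = 2.
  k = 2: m = 1, d = 2, a = ⌊(2 + 1)/2⌋ = 1; p/q = (1·3 + 2)/(1·1 + 1) = 5/2; p² − 7·q² = 25 − 28 = -3.
  k = 3: m = 1, d = 3, a = ⌊(2 + 1)/3⌋ = 1; p/q = (1·5 + 3)/(1·2 + 1) = 8/3; p² − 7·q² = 64 − 63 = 1.
  The first convergent with p² − 7·q² = 1 gives the fundamental solution (x₁, y₁) = (8, 3).
Step 2: Apply the recurrence (x_{n+1}, y_{n+1}) = (x₁x_n + 7y₁y_n, x₁y_n + y₁x_n) repeatedly.
  From (x_1, y_1) = (8, 3): x_2 = 8·8 + 7·3·3 = 127; y_2 = 8·3 + 3·8 = 48.
  From (x_2, y_2) = (127, 48): x_3 = 8·127 + 7·3·48 = 2024; y_3 = 8·48 + 3·127 = 765.
  From (x_3, y_3) = (2024, 765): x_4 = 8·2024 + 7·3·765 = 32257; y_4 = 8·765 + 3·2024 = 12192.
Step 3: Verify x_4² - 7·y_4² = 1040514049 - 1040514048 = 1 (should be 1). ✓

(x_1, y_1) = (8, 3); (x_4, y_4) = (32257, 12192).


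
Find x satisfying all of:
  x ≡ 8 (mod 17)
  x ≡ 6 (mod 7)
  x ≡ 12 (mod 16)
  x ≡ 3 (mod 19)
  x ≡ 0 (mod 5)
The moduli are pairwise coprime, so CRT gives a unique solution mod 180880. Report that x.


Product of moduli M = 17 · 7 · 16 · 19 · 5 = 180880.
Merge one congruence at a time:
  Start: x ≡ 8 (mod 17).
  Combine with x ≡ 6 (mod 7); new modulus lcm = 119.
    Write x = 8 + 17·t and substitute into x ≡ 6 (mod 7): 17·t ≡ 6 − 8 = -2 (mod 7).
    Reduce coefficients mod 7: 3·t ≡ 5 (mod 7).
    The inverse of 3 mod 7 is 5 (since 3·5 = 15 = 2·7 + 1), so t ≡ 5·5 = 25 ≡ 4 (mod 7).
    Then x = 8 + 17·4 = 76, valid modulo lcm(17, 7) = 119: x ≡ 76 (mod 119).
  Combine with x ≡ 12 (mod 16); new modulus lcm = 1904.
    Write x = 76 + 119·t and substitute into x ≡ 12 (mod 16): 119·t ≡ 12 − 76 = -64 (mod 16).
    Reduce coefficients mod 16: 7·t ≡ 0 (mod 16).
    The inverse of 7 mod 16 is 7 (since 7·7 = 49 = 3·16 + 1), so t ≡ 7·0 = 0 ≡ 0 (mod 16).
    Then x = 76 + 119·0 = 76, valid modulo lcm(119, 16) = 1904: x ≡ 76 (mod 1904).
  Combine with x ≡ 3 (mod 19); new modulus lcm = 36176.
    Write x = 76 + 1904·t and substitute into x ≡ 3 (mod 19): 1904·t ≡ 3 − 76 = -73 (mod 19).
    Reduce coefficients mod 19: 4·t ≡ 3 (mod 19).
    The inverse of 4 mod 19 is 5 (since 4·5 = 20 = 1·19 + 1), so t ≡ 5·3 = 15 ≡ 15 (mod 19).
    Then x = 76 + 1904·15 = 28636, valid modulo lcm(1904, 19) = 36176: x ≡ 28636 (mod 36176).
  Combine with x ≡ 0 (mod 5); new modulus lcm = 180880.
    Write x = 28636 + 36176·t and substitute into x ≡ 0 (mod 5): 36176·t ≡ 0 − 28636 = -28636 (mod 5).
    Reduce coefficients mod 5: 1·t ≡ 4 (mod 5).
    So t ≡ 4 (mod 5).
    Then x = 28636 + 36176·4 = 173340, valid modulo lcm(36176, 5) = 180880: x ≡ 173340 (mod 180880).
Verify against each original: 173340 mod 17 = 8, 173340 mod 7 = 6, 173340 mod 16 = 12, 173340 mod 19 = 3, 173340 mod 5 = 0.

x ≡ 173340 (mod 180880).


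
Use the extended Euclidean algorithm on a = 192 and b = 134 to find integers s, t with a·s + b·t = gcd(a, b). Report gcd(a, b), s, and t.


Euclidean algorithm on (192, 134) — divide until remainder is 0:
  192 = 1 · 134 + 58
  134 = 2 · 58 + 18
  58 = 3 · 18 + 4
  18 = 4 · 4 + 2
  4 = 2 · 2 + 0
gcd(192, 134) = 2.
Track Bezout coefficients alongside the remainders: start with r₀ = 192 = a·1 + b·0 (s = 1, t = 0) and r₁ = 134 = a·0 + b·1 (s = 0, t = 1); each new remainder r_{k+1} = r_{k-1} − q_k·r_k inherits s_{k+1} = s_{k-1} − q_k·s_k, t_{k+1} = t_{k-1} − q_k·t_k, so r_k = a·s_k + b·t_k at every step:
  q = 1: r = 58, s = 1 − 1·0 = 1, t = 0 − 1·1 = -1  (check: 192·1 + 134·(-1) = 58)
  q = 2: r = 18, s = 0 − 2·1 = -2, t = 1 − 2·(-1) = 3  (check: 192·(-2) + 134·3 = 18)
  q = 3: r = 4, s = 1 − 3·(-2) = 7, t = -1 − 3·3 = -10  (check: 192·7 + 134·(-10) = 4)
  q = 4: r = 2, s = -2 − 4·7 = -30, t = 3 − 4·(-10) = 43  (check: 192·(-30) + 134·43 = 2)
The row with r = 2 (the gcd) gives the Bezout coefficients s = -30, t = 43.
Result: 192 · (-30) + 134 · (43) = 2.

gcd(192, 134) = 2; s = -30, t = 43 (check: 192·(-30) + 134·43 = 2).


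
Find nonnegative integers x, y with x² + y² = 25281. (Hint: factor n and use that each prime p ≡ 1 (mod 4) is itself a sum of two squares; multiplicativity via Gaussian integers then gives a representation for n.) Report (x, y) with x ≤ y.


Step 1: Factor n = 25281 = 3^2 · 53^2.
Step 2: Check the mod-4 condition on each prime factor: 3 ≡ 3 (mod 4), exponent 2 (must be even); 53 ≡ 1 (mod 4), exponent 2.
All primes ≡ 3 (mod 4) appear to even exponent (or don't appear), so by the two-squares theorem n IS expressible as a sum of two squares.
Step 3: Build a representation. Group n = k² · m with k = 3 and m = 53 · 53 = 2809 (a product of primes ≡ 1 (mod 4)); a representation of m scales to one of n via (k·x)² + (k·y)² = k²(x² + y²). Each prime p ≡ 1 (mod 4) is itself a sum of two squares; find a² by testing p − a² for a perfect square:
  53: 53 − 1² = 52, 53 − 2² = 49 = 7² ⇒ 53 = 2² + 7².
  Combine using the Brahmagupta–Fibonacci identity (a² + b²)(c² + d²) = (ac − bd)² + (ad + bc)² = (ac + bd)² + (ad − bc)²:
  53 · 53 = 2809: from (2² + 7²)(2² + 7²), take (2·2 − 7·7, 2·7 + 7·2) = (4 − 49, 14 + 14) = (-45, 28); dropping signs (only squares matter) gives (45, 28); check 45² + 28² = 2025 + 784 = 2809 ✓.
  Scale by k = 3: (3·45, 3·28) = (135, 84).
Step 4: Order so x ≤ y and verify: 84² + 135² = 7056 + 18225 = 25281 = n. ✓

n = 25281 = 84² + 135² (one valid representation with x ≤ y).


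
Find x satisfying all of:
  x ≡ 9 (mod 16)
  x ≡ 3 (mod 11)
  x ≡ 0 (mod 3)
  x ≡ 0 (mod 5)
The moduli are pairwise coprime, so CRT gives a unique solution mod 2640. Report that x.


Product of moduli M = 16 · 11 · 3 · 5 = 2640.
Merge one congruence at a time:
  Start: x ≡ 9 (mod 16).
  Combine with x ≡ 3 (mod 11); new modulus lcm = 176.
    Write x = 9 + 16·t and substitute into x ≡ 3 (mod 11): 16·t ≡ 3 − 9 = -6 (mod 11).
    Reduce coefficients mod 11: 5·t ≡ 5 (mod 11).
    The inverse of 5 mod 11 is 9 (since 5·9 = 45 = 4·11 + 1), so t ≡ 9·5 = 45 ≡ 1 (mod 11).
    Then x = 9 + 16·1 = 25, valid modulo lcm(16, 11) = 176: x ≡ 25 (mod 176).
  Combine with x ≡ 0 (mod 3); new modulus lcm = 528.
    Write x = 25 + 176·t and substitute into x ≡ 0 (mod 3): 176·t ≡ 0 − 25 = -25 (mod 3).
    Reduce coefficients mod 3: 2·t ≡ 2 (mod 3).
    The inverse of 2 mod 3 is 2 (since 2·2 = 4 = 1·3 + 1), so t ≡ 2·2 = 4 ≡ 1 (mod 3).
    Then x = 25 + 176·1 = 201, valid modulo lcm(176, 3) = 528: x ≡ 201 (mod 528).
  Combine with x ≡ 0 (mod 5); new modulus lcm = 2640.
    Write x = 201 + 528·t and substitute into x ≡ 0 (mod 5): 528·t ≡ 0 − 201 = -201 (mod 5).
    Reduce coefficients mod 5: 3·t ≡ 4 (mod 5).
    The inverse of 3 mod 5 is 2 (since 3·2 = 6 = 1·5 + 1), so t ≡ 2·4 = 8 ≡ 3 (mod 5).
    Then x = 201 + 528·3 = 1785, valid modulo lcm(528, 5) = 2640: x ≡ 1785 (mod 2640).
Verify against each original: 1785 mod 16 = 9, 1785 mod 11 = 3, 1785 mod 3 = 0, 1785 mod 5 = 0.

x ≡ 1785 (mod 2640).


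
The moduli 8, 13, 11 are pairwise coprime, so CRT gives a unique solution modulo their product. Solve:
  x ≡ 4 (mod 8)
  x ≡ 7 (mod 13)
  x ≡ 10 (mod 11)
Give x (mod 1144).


Moduli 8, 13, 11 are pairwise coprime; by CRT there is a unique solution modulo M = 8 · 13 · 11 = 1144.
Solve pairwise, accumulating the modulus:
  Start with x ≡ 4 (mod 8).
  Combine with x ≡ 7 (mod 13): since gcd(8, 13) = 1, we get a unique residue mod 104.
    Write x = 4 + 8·t and substitute into x ≡ 7 (mod 13): 8·t ≡ 7 − 4 = 3 (mod 13).
    The inverse of 8 mod 13 is 5 (since 8·5 = 40 = 3·13 + 1), so t ≡ 5·3 = 15 ≡ 2 (mod 13).
    Then x = 4 + 8·2 = 20, valid modulo lcm(8, 13) = 104: x ≡ 20 (mod 104).
  Combine with x ≡ 10 (mod 11): since gcd(104, 11) = 1, we get a unique residue mod 1144.
    Write x = 20 + 104·t and substitute into x ≡ 10 (mod 11): 104·t ≡ 10 − 20 = -10 (mod 11).
    Reduce coefficients mod 11: 5·t ≡ 1 (mod 11).
    The inverse of 5 mod 11 is 9 (since 5·9 = 45 = 4·11 + 1), so t ≡ 9·1 = 9 ≡ 9 (mod 11).
    Then x = 20 + 104·9 = 956, valid modulo lcm(104, 11) = 1144: x ≡ 956 (mod 1144).
Verify: 956 mod 8 = 4 ✓, 956 mod 13 = 7 ✓, 956 mod 11 = 10 ✓.

x ≡ 956 (mod 1144).


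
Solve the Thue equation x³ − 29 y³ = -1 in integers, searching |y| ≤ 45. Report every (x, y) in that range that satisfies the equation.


The equation is x³ - 29y³ = -1. For fixed y, x³ = 29·y³ − 1, so a solution requires the RHS to be a perfect cube.
Strategy: iterate y from -45 to 45, compute RHS = 29·y³ − 1, and check whether it is a (positive or negative) perfect cube.
Check small values of y:
  y = 0: RHS = -1 = (-1)³ ⇒ x = -1 works.
  y = 1: RHS = 28 is not a perfect cube.
  y = -1: RHS = -30 is not a perfect cube.
  y = 2: RHS = 231 is not a perfect cube.
  y = -2: RHS = -233 is not a perfect cube.
  y = 3: RHS = 782 is not a perfect cube.
  y = -3: RHS = -784 is not a perfect cube.
Continuing the search up to |y| = 45 finds no further solutions beyond those listed.
Collected solutions: (-1, 0).

Solutions (with |y| ≤ 45): (-1, 0).


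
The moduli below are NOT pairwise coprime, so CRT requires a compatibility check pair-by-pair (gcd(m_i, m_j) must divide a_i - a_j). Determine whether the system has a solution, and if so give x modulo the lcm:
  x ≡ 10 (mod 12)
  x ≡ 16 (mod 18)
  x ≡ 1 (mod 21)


Moduli 12, 18, 21 are not pairwise coprime, so CRT works modulo lcm(m_i) when all pairwise compatibility conditions hold.
Pairwise compatibility: gcd(m_i, m_j) must divide a_i - a_j for every pair.
Merge one congruence at a time:
  Start: x ≡ 10 (mod 12).
  Combine with x ≡ 16 (mod 18): gcd(12, 18) = 6; 16 - 10 = 6, which IS divisible by 6, so compatible.
    Write x = 10 + 12·t and substitute into x ≡ 16 (mod 18): 12·t ≡ 16 − 10 = 6 (mod 18).
    Divide the congruence (and modulus) by g = 6: 2·t ≡ 1 (mod 3).
    The inverse of 2 mod 3 is 2 (since 2·2 = 4 = 1·3 + 1), so t ≡ 2·1 = 2 ≡ 2 (mod 3).
    Then x = 10 + 12·2 = 34, valid modulo lcm(12, 18) = 36: x ≡ 34 (mod 36).
  Combine with x ≡ 1 (mod 21): gcd(36, 21) = 3; 1 - 34 = -33, which IS divisible by 3, so compatible.
    Write x = 34 + 36·t and substitute into x ≡ 1 (mod 21): 36·t ≡ 1 − 34 = -33 (mod 21).
    Divide the congruence (and modulus) by g = 3: 12·t ≡ -11 (mod 7).
    Reduce coefficients mod 7: 5·t ≡ 3 (mod 7).
    The inverse of 5 mod 7 is 3 (since 5·3 = 15 = 2·7 + 1), so t ≡ 3·3 = 9 ≡ 2 (mod 7).
    Then x = 34 + 36·2 = 106, valid modulo lcm(36, 21) = 252: x ≡ 106 (mod 252).
Verify: 106 mod 12 = 10, 106 mod 18 = 16, 106 mod 21 = 1.

x ≡ 106 (mod 252).


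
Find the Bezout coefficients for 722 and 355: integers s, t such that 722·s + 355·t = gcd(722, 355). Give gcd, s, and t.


Euclidean algorithm on (722, 355) — divide until remainder is 0:
  722 = 2 · 355 + 12
  355 = 29 · 12 + 7
  12 = 1 · 7 + 5
  7 = 1 · 5 + 2
  5 = 2 · 2 + 1
  2 = 2 · 1 + 0
gcd(722, 355) = 1.
Track Bezout coefficients alongside the remainders: start with r₀ = 722 = a·1 + b·0 (s = 1, t = 0) and r₁ = 355 = a·0 + b·1 (s = 0, t = 1); each new remainder r_{k+1} = r_{k-1} − q_k·r_k inherits s_{k+1} = s_{k-1} − q_k·s_k, t_{k+1} = t_{k-1} − q_k·t_k, so r_k = a·s_k + b·t_k at every step:
  q = 2: r = 12, s = 1 − 2·0 = 1, t = 0 − 2·1 = -2  (check: 722·1 + 355·(-2) = 12)
  q = 29: r = 7, s = 0 − 29·1 = -29, t = 1 − 29·(-2) = 59  (check: 722·(-29) + 355·59 = 7)
  q = 1: r = 5, s = 1 − 1·(-29) = 30, t = -2 − 1·59 = -61  (check: 722·30 + 355·(-61) = 5)
  q = 1: r = 2, s = -29 − 1·30 = -59, t = 59 − 1·(-61) = 120  (check: 722·(-59) + 355·120 = 2)
  q = 2: r = 1, s = 30 − 2·(-59) = 148, t = -61 − 2·120 = -301  (check: 722·148 + 355·(-301) = 1)
The row with r = 1 (the gcd) gives the Bezout coefficients s = 148, t = -301.
Result: 722 · (148) + 355 · (-301) = 1.

gcd(722, 355) = 1; s = 148, t = -301 (check: 722·148 + 355·(-301) = 1).


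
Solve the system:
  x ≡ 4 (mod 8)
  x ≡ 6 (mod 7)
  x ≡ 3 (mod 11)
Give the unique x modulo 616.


Moduli 8, 7, 11 are pairwise coprime; by CRT there is a unique solution modulo M = 8 · 7 · 11 = 616.
Solve pairwise, accumulating the modulus:
  Start with x ≡ 4 (mod 8).
  Combine with x ≡ 6 (mod 7): since gcd(8, 7) = 1, we get a unique residue mod 56.
    Write x = 4 + 8·t and substitute into x ≡ 6 (mod 7): 8·t ≡ 6 − 4 = 2 (mod 7).
    Reduce coefficients mod 7: 1·t ≡ 2 (mod 7).
    So t ≡ 2 (mod 7).
    Then x = 4 + 8·2 = 20, valid modulo lcm(8, 7) = 56: x ≡ 20 (mod 56).
  Combine with x ≡ 3 (mod 11): since gcd(56, 11) = 1, we get a unique residue mod 616.
    Write x = 20 + 56·t and substitute into x ≡ 3 (mod 11): 56·t ≡ 3 − 20 = -17 (mod 11).
    Reduce coefficients mod 11: 1·t ≡ 5 (mod 11).
    So t ≡ 5 (mod 11).
    Then x = 20 + 56·5 = 300, valid modulo lcm(56, 11) = 616: x ≡ 300 (mod 616).
Verify: 300 mod 8 = 4 ✓, 300 mod 7 = 6 ✓, 300 mod 11 = 3 ✓.

x ≡ 300 (mod 616).


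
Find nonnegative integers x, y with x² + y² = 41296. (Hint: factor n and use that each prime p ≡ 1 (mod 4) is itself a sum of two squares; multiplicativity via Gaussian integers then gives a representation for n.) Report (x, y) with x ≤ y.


Step 1: Factor n = 41296 = 2^4 · 29 · 89.
Step 2: Check the mod-4 condition on each prime factor: 2 = 2 (special); 29 ≡ 1 (mod 4), exponent 1; 89 ≡ 1 (mod 4), exponent 1.
All primes ≡ 3 (mod 4) appear to even exponent (or don't appear), so by the two-squares theorem n IS expressible as a sum of two squares.
Step 3: Build a representation. Group n = k² · m with k = 4 and m = 29 · 89 = 2581 (a product of primes ≡ 1 (mod 4)); a representation of m scales to one of n via (k·x)² + (k·y)² = k²(x² + y²). Each prime p ≡ 1 (mod 4) is itself a sum of two squares; find a² by testing p − a² for a perfect square:
  29: 29 − 1² = 28, 29 − 2² = 25 = 5² ⇒ 29 = 2² + 5².
  89: 89 − 1² = 88, 89 − 2² = 85, 89 − 3² = 80, 89 − 4² = 73, 89 − 5² = 64 = 8² ⇒ 89 = 5² + 8².
  Combine using the Brahmagupta–Fibonacci identity (a² + b²)(c² + d²) = (ac − bd)² + (ad + bc)² = (ac + bd)² + (ad − bc)²:
  29 · 89 = 2581: from (2² + 5²)(5² + 8²), take (2·5 − 5·8, 2·8 + 5·5) = (10 − 40, 16 + 25) = (-30, 41); dropping signs (only squares matter) gives (30, 41); check 30² + 41² = 900 + 1681 = 2581 ✓.
  Scale by k = 4: (4·30, 4·41) = (120, 164).
Step 4: Order so x ≤ y and verify: 120² + 164² = 14400 + 26896 = 41296 = n. ✓

n = 41296 = 120² + 164² (one valid representation with x ≤ y).


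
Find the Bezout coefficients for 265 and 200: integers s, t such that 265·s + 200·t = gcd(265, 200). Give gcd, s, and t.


Euclidean algorithm on (265, 200) — divide until remainder is 0:
  265 = 1 · 200 + 65
  200 = 3 · 65 + 5
  65 = 13 · 5 + 0
gcd(265, 200) = 5.
Track Bezout coefficients alongside the remainders: start with r₀ = 265 = a·1 + b·0 (s = 1, t = 0) and r₁ = 200 = a·0 + b·1 (s = 0, t = 1); each new remainder r_{k+1} = r_{k-1} − q_k·r_k inherits s_{k+1} = s_{k-1} − q_k·s_k, t_{k+1} = t_{k-1} − q_k·t_k, so r_k = a·s_k + b·t_k at every step:
  q = 1: r = 65, s = 1 − 1·0 = 1, t = 0 − 1·1 = -1  (check: 265·1 + 200·(-1) = 65)
  q = 3: r = 5, s = 0 − 3·1 = -3, t = 1 − 3·(-1) = 4  (check: 265·(-3) + 200·4 = 5)
The row with r = 5 (the gcd) gives the Bezout coefficients s = -3, t = 4.
Result: 265 · (-3) + 200 · (4) = 5.

gcd(265, 200) = 5; s = -3, t = 4 (check: 265·(-3) + 200·4 = 5).


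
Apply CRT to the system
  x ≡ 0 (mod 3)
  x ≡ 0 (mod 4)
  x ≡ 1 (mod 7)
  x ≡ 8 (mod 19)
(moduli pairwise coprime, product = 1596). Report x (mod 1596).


Product of moduli M = 3 · 4 · 7 · 19 = 1596.
Merge one congruence at a time:
  Start: x ≡ 0 (mod 3).
  Combine with x ≡ 0 (mod 4); new modulus lcm = 12.
    Write x = 0 + 3·t and substitute into x ≡ 0 (mod 4): 3·t ≡ 0 − 0 = 0 (mod 4).
    The inverse of 3 mod 4 is 3 (since 3·3 = 9 = 2·4 + 1), so t ≡ 3·0 = 0 ≡ 0 (mod 4).
    Then x = 0 + 3·0 = 0, valid modulo lcm(3, 4) = 12: x ≡ 0 (mod 12).
  Combine with x ≡ 1 (mod 7); new modulus lcm = 84.
    Write x = 0 + 12·t and substitute into x ≡ 1 (mod 7): 12·t ≡ 1 − 0 = 1 (mod 7).
    Reduce coefficients mod 7: 5·t ≡ 1 (mod 7).
    The inverse of 5 mod 7 is 3 (since 5·3 = 15 = 2·7 + 1), so t ≡ 3·1 = 3 ≡ 3 (mod 7).
    Then x = 0 + 12·3 = 36, valid modulo lcm(12, 7) = 84: x ≡ 36 (mod 84).
  Combine with x ≡ 8 (mod 19); new modulus lcm = 1596.
    Write x = 36 + 84·t and substitute into x ≡ 8 (mod 19): 84·t ≡ 8 − 36 = -28 (mod 19).
    Reduce coefficients mod 19: 8·t ≡ 10 (mod 19).
    The inverse of 8 mod 19 is 12 (since 8·12 = 96 = 5·19 + 1), so t ≡ 12·10 = 120 ≡ 6 (mod 19).
    Then x = 36 + 84·6 = 540, valid modulo lcm(84, 19) = 1596: x ≡ 540 (mod 1596).
Verify against each original: 540 mod 3 = 0, 540 mod 4 = 0, 540 mod 7 = 1, 540 mod 19 = 8.

x ≡ 540 (mod 1596).


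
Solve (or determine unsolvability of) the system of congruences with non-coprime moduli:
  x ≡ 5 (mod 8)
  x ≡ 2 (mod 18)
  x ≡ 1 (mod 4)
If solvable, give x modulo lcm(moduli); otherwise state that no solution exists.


Moduli 8, 18, 4 are not pairwise coprime, so CRT works modulo lcm(m_i) when all pairwise compatibility conditions hold.
Pairwise compatibility: gcd(m_i, m_j) must divide a_i - a_j for every pair.
Merge one congruence at a time:
  Start: x ≡ 5 (mod 8).
  Combine with x ≡ 2 (mod 18): gcd(8, 18) = 2, and 2 - 5 = -3 is NOT divisible by 2.
    ⇒ system is inconsistent (no integer solution).

No solution (the system is inconsistent).


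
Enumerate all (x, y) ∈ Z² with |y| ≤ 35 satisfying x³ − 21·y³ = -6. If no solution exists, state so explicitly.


The equation is x³ - 21y³ = -6. For fixed y, x³ = 21·y³ − 6, so a solution requires the RHS to be a perfect cube.
Strategy: iterate y from -35 to 35, compute RHS = 21·y³ − 6, and check whether it is a (positive or negative) perfect cube.
Check small values of y:
  y = 0: RHS = -6 is not a perfect cube.
  y = 1: RHS = 15 is not a perfect cube.
  y = -1: RHS = -27 = (-3)³ ⇒ x = -3 works.
  y = 2: RHS = 162 is not a perfect cube.
  y = -2: RHS = -174 is not a perfect cube.
  y = 3: RHS = 561 is not a perfect cube.
  y = -3: RHS = -573 is not a perfect cube.
Continuing the search up to |y| = 35 finds no further solutions beyond those listed.
Collected solutions: (-3, -1).

Solutions (with |y| ≤ 35): (-3, -1).


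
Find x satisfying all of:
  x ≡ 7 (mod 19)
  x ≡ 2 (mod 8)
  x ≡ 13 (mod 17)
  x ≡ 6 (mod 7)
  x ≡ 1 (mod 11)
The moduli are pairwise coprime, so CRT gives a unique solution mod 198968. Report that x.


Product of moduli M = 19 · 8 · 17 · 7 · 11 = 198968.
Merge one congruence at a time:
  Start: x ≡ 7 (mod 19).
  Combine with x ≡ 2 (mod 8); new modulus lcm = 152.
    Write x = 7 + 19·t and substitute into x ≡ 2 (mod 8): 19·t ≡ 2 − 7 = -5 (mod 8).
    Reduce coefficients mod 8: 3·t ≡ 3 (mod 8).
    The inverse of 3 mod 8 is 3 (since 3·3 = 9 = 1·8 + 1), so t ≡ 3·3 = 9 ≡ 1 (mod 8).
    Then x = 7 + 19·1 = 26, valid modulo lcm(19, 8) = 152: x ≡ 26 (mod 152).
  Combine with x ≡ 13 (mod 17); new modulus lcm = 2584.
    Write x = 26 + 152·t and substitute into x ≡ 13 (mod 17): 152·t ≡ 13 − 26 = -13 (mod 17).
    Reduce coefficients mod 17: 16·t ≡ 4 (mod 17).
    The inverse of 16 mod 17 is 16 (since 16·16 = 256 = 15·17 + 1), so t ≡ 16·4 = 64 ≡ 13 (mod 17).
    Then x = 26 + 152·13 = 2002, valid modulo lcm(152, 17) = 2584: x ≡ 2002 (mod 2584).
  Combine with x ≡ 6 (mod 7); new modulus lcm = 18088.
    Write x = 2002 + 2584·t and substitute into x ≡ 6 (mod 7): 2584·t ≡ 6 − 2002 = -1996 (mod 7).
    Reduce coefficients mod 7: 1·t ≡ 6 (mod 7).
    So t ≡ 6 (mod 7).
    Then x = 2002 + 2584·6 = 17506, valid modulo lcm(2584, 7) = 18088: x ≡ 17506 (mod 18088).
  Combine with x ≡ 1 (mod 11); new modulus lcm = 198968.
    Write x = 17506 + 18088·t and substitute into x ≡ 1 (mod 11): 18088·t ≡ 1 − 17506 = -17505 (mod 11).
    Reduce coefficients mod 11: 4·t ≡ 7 (mod 11).
    The inverse of 4 mod 11 is 3 (since 4·3 = 12 = 1·11 + 1), so t ≡ 3·7 = 21 ≡ 10 (mod 11).
    Then x = 17506 + 18088·10 = 198386, valid modulo lcm(18088, 11) = 198968: x ≡ 198386 (mod 198968).
Verify against each original: 198386 mod 19 = 7, 198386 mod 8 = 2, 198386 mod 17 = 13, 198386 mod 7 = 6, 198386 mod 11 = 1.

x ≡ 198386 (mod 198968).


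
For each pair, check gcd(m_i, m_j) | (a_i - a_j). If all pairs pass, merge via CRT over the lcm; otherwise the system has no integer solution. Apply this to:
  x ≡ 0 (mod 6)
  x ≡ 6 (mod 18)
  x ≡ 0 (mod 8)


Moduli 6, 18, 8 are not pairwise coprime, so CRT works modulo lcm(m_i) when all pairwise compatibility conditions hold.
Pairwise compatibility: gcd(m_i, m_j) must divide a_i - a_j for every pair.
Merge one congruence at a time:
  Start: x ≡ 0 (mod 6).
  Combine with x ≡ 6 (mod 18): gcd(6, 18) = 6; 6 - 0 = 6, which IS divisible by 6, so compatible.
    Write x = 0 + 6·t and substitute into x ≡ 6 (mod 18): 6·t ≡ 6 − 0 = 6 (mod 18).
    Divide the congruence (and modulus) by g = 6: 1·t ≡ 1 (mod 3).
    So t ≡ 1 (mod 3).
    Then x = 0 + 6·1 = 6, valid modulo lcm(6, 18) = 18: x ≡ 6 (mod 18).
  Combine with x ≡ 0 (mod 8): gcd(18, 8) = 2; 0 - 6 = -6, which IS divisible by 2, so compatible.
    Write x = 6 + 18·t and substitute into x ≡ 0 (mod 8): 18·t ≡ 0 − 6 = -6 (mod 8).
    Divide the congruence (and modulus) by g = 2: 9·t ≡ -3 (mod 4).
    Reduce coefficients mod 4: 1·t ≡ 1 (mod 4).
    So t ≡ 1 (mod 4).
    Then x = 6 + 18·1 = 24, valid modulo lcm(18, 8) = 72: x ≡ 24 (mod 72).
Verify: 24 mod 6 = 0, 24 mod 18 = 6, 24 mod 8 = 0.

x ≡ 24 (mod 72).


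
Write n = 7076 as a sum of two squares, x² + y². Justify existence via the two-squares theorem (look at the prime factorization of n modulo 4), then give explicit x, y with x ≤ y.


Step 1: Factor n = 7076 = 2^2 · 29 · 61.
Step 2: Check the mod-4 condition on each prime factor: 2 = 2 (special); 29 ≡ 1 (mod 4), exponent 1; 61 ≡ 1 (mod 4), exponent 1.
All primes ≡ 3 (mod 4) appear to even exponent (or don't appear), so by the two-squares theorem n IS expressible as a sum of two squares.
Step 3: Build a representation. Group n = k² · m with k = 2 and m = 29 · 61 = 1769 (a product of primes ≡ 1 (mod 4)); a representation of m scales to one of n via (k·x)² + (k·y)² = k²(x² + y²). Each prime p ≡ 1 (mod 4) is itself a sum of two squares; find a² by testing p − a² for a perfect square:
  29: 29 − 1² = 28, 29 − 2² = 25 = 5² ⇒ 29 = 2² + 5².
  61: 61 − 1² = 60, 61 − 2² = 57, 61 − 3² = 52, 61 − 4² = 45, 61 − 5² = 36 = 6² ⇒ 61 = 5² + 6².
  Combine using the Brahmagupta–Fibonacci identity (a² + b²)(c² + d²) = (ac − bd)² + (ad + bc)² = (ac + bd)² + (ad − bc)²:
  29 · 61 = 1769: from (2² + 5²)(5² + 6²), take (2·5 − 5·6, 2·6 + 5·5) = (10 − 30, 12 + 25) = (-20, 37); dropping signs (only squares matter) gives (20, 37); check 20² + 37² = 400 + 1369 = 1769 ✓.
  Scale by k = 2: (2·20, 2·37) = (40, 74).
Step 4: Order so x ≤ y and verify: 40² + 74² = 1600 + 5476 = 7076 = n. ✓

n = 7076 = 40² + 74² (one valid representation with x ≤ y).


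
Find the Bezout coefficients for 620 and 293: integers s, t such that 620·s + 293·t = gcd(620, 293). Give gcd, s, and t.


Euclidean algorithm on (620, 293) — divide until remainder is 0:
  620 = 2 · 293 + 34
  293 = 8 · 34 + 21
  34 = 1 · 21 + 13
  21 = 1 · 13 + 8
  13 = 1 · 8 + 5
  8 = 1 · 5 + 3
  5 = 1 · 3 + 2
  3 = 1 · 2 + 1
  2 = 2 · 1 + 0
gcd(620, 293) = 1.
Track Bezout coefficients alongside the remainders: start with r₀ = 620 = a·1 + b·0 (s = 1, t = 0) and r₁ = 293 = a·0 + b·1 (s = 0, t = 1); each new remainder r_{k+1} = r_{k-1} − q_k·r_k inherits s_{k+1} = s_{k-1} − q_k·s_k, t_{k+1} = t_{k-1} − q_k·t_k, so r_k = a·s_k + b·t_k at every step:
  q = 2: r = 34, s = 1 − 2·0 = 1, t = 0 − 2·1 = -2  (check: 620·1 + 293·(-2) = 34)
  q = 8: r = 21, s = 0 − 8·1 = -8, t = 1 − 8·(-2) = 17  (check: 620·(-8) + 293·17 = 21)
  q = 1: r = 13, s = 1 − 1·(-8) = 9, t = -2 − 1·17 = -19  (check: 620·9 + 293·(-19) = 13)
  q = 1: r = 8, s = -8 − 1·9 = -17, t = 17 − 1·(-19) = 36  (check: 620·(-17) + 293·36 = 8)
  q = 1: r = 5, s = 9 − 1·(-17) = 26, t = -19 − 1·36 = -55  (check: 620·26 + 293·(-55) = 5)
  q = 1: r = 3, s = -17 − 1·26 = -43, t = 36 − 1·(-55) = 91  (check: 620·(-43) + 293·91 = 3)
  q = 1: r = 2, s = 26 − 1·(-43) = 69, t = -55 − 1·91 = -146  (check: 620·69 + 293·(-146) = 2)
  q = 1: r = 1, s = -43 − 1·69 = -112, t = 91 − 1·(-146) = 237  (check: 620·(-112) + 293·237 = 1)
The row with r = 1 (the gcd) gives the Bezout coefficients s = -112, t = 237.
Result: 620 · (-112) + 293 · (237) = 1.

gcd(620, 293) = 1; s = -112, t = 237 (check: 620·(-112) + 293·237 = 1).


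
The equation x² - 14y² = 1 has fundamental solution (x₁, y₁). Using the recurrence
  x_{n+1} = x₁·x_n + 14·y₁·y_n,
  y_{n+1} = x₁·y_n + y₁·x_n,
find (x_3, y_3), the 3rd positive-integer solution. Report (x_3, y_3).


Step 1: Find the fundamental solution (x₁, y₁) of x² - 14y² = 1.
  Expand √14 as a continued fraction. a₀ = ⌊√14⌋ = 3; iterate m_{k+1} = d_k·a_k − m_k, d_{k+1} = (14 − m_{k+1}²)/d_k, a_{k+1} = ⌊(a₀ + m_{k+1})/d_{k+1}⌋ (starting m₀ = 0, d₀ = 1), with convergents p_k = a_k·p_{k-1} + p_{k-2}, q_k = a_k·q_{k-1} + q_{k-2} (p₋₁ = 1, q₋₁ = 0):
  k = 0: a₀ = 3; p₀/q₀ = 3/1; p₀² − 14·q₀² = 9 − 14 = -5.
  k = 1: m = 3, d = 5, a = ⌊(3 + 3)/5⌋ = 1; p/q = (1·3 + 1)/(1·1 + 0) = 4/1; p² − 14·q² = 16 − 14 = 2.
  k = 2: m = 2, d = 2, a = ⌊(3 + 2)/2⌋ = 2; p/q = (2·4 + 3)/(2·1 + 1) = 11/3; p² − 14·q² = 121 − 126 = -5.
  k = 3: m = 2, d = 5, a = ⌊(3 + 2)/5⌋ = 1; p/q = (1·11 + 4)/(1·3 + 1) = 15/4; p² − 14·q² = 225 − 224 = 1.
  The first convergent with p² − 14·q² = 1 gives the fundamental solution (x₁, y₁) = (15, 4).
Step 2: Apply the recurrence (x_{n+1}, y_{n+1}) = (x₁x_n + 14y₁y_n, x₁y_n + y₁x_n) repeatedly.
  From (x_1, y_1) = (15, 4): x_2 = 15·15 + 14·4·4 = 449; y_2 = 15·4 + 4·15 = 120.
  From (x_2, y_2) = (449, 120): x_3 = 15·449 + 14·4·120 = 13455; y_3 = 15·120 + 4·449 = 3596.
Step 3: Verify x_3² - 14·y_3² = 181037025 - 181037024 = 1 (should be 1). ✓

(x_1, y_1) = (15, 4); (x_3, y_3) = (13455, 3596).
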